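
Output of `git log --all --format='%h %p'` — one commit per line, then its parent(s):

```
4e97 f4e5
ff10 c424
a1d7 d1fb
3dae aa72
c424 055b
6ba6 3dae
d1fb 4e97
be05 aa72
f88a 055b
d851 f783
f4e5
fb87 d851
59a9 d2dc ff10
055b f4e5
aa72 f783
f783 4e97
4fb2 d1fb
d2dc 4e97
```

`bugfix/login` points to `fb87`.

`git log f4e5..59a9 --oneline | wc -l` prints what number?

Reachable from 59a9: {055b, 4e97, 59a9, c424, d2dc, f4e5, ff10}.
Reachable from f4e5: {f4e5}.
In 59a9's history but not f4e5's: {055b, 4e97, 59a9, c424, d2dc, ff10} — 6 commits.

6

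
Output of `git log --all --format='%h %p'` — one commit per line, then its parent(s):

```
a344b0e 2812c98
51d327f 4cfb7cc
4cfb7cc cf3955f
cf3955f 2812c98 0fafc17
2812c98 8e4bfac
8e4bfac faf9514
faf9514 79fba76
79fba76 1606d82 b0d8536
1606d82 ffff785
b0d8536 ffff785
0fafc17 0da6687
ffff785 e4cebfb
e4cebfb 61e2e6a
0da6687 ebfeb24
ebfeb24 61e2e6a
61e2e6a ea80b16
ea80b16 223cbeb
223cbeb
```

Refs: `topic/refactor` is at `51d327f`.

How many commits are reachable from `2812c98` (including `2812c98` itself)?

11

Walking parent pointers from 2812c98: reachable set = {1606d82, 223cbeb, 2812c98, 61e2e6a, 79fba76, 8e4bfac, b0d8536, e4cebfb, ea80b16, faf9514, ffff785}.
That is 11 commits.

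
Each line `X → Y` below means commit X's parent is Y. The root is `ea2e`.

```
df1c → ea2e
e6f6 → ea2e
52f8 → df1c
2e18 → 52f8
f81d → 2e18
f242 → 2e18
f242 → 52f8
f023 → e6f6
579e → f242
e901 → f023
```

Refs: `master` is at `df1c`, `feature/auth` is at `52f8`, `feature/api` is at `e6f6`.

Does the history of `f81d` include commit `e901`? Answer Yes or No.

Ancestors of f81d: {2e18, 52f8, df1c, ea2e, f81d}.
e901 is not in that set, so it is not an ancestor of f81d.

No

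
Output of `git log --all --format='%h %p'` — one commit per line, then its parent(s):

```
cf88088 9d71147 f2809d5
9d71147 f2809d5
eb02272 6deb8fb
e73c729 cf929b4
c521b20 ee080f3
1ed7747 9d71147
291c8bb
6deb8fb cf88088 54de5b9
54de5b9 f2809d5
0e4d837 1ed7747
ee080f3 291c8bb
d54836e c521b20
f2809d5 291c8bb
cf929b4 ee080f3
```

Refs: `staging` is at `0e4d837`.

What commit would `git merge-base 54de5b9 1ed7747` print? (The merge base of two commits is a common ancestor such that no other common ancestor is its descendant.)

Ancestors of 54de5b9: {291c8bb, 54de5b9, f2809d5}.
Ancestors of 1ed7747: {1ed7747, 291c8bb, 9d71147, f2809d5}.
Common ancestors: {291c8bb, f2809d5}.
Among these, f2809d5 is not an ancestor of any other common ancestor — it is the merge base.

f2809d5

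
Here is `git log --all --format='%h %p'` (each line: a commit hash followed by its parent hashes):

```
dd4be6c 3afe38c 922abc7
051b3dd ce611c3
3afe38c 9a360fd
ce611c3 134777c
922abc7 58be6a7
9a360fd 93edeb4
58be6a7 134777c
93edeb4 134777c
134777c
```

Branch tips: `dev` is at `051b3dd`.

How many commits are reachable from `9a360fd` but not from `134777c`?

Reachable from 9a360fd: {134777c, 93edeb4, 9a360fd}.
Reachable from 134777c: {134777c}.
In 9a360fd's history but not 134777c's: {93edeb4, 9a360fd} — 2 commits.

2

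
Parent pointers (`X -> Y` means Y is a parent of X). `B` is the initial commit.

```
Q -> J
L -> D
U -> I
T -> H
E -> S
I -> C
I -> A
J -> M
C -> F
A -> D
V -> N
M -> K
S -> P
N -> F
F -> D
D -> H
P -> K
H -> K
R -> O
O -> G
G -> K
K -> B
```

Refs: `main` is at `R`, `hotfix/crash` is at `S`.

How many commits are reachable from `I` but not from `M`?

6

Reachable from I: {A, B, C, D, F, H, I, K}.
Reachable from M: {B, K, M}.
In I's history but not M's: {A, C, D, F, H, I} — 6 commits.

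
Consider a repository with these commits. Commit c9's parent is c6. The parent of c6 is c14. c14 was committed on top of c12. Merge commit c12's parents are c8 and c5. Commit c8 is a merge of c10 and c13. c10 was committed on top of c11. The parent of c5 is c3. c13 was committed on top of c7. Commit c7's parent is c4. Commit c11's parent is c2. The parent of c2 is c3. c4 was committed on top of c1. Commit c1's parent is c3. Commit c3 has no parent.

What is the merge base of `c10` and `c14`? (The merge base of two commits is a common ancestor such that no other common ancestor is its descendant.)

c10

Ancestors of c10: {c10, c11, c2, c3}.
Ancestors of c14: {c1, c10, c11, c12, c13, c14, c2, c3, c4, c5, c7, c8}.
Common ancestors: {c10, c11, c2, c3}.
Among these, c10 is not an ancestor of any other common ancestor — it is the merge base.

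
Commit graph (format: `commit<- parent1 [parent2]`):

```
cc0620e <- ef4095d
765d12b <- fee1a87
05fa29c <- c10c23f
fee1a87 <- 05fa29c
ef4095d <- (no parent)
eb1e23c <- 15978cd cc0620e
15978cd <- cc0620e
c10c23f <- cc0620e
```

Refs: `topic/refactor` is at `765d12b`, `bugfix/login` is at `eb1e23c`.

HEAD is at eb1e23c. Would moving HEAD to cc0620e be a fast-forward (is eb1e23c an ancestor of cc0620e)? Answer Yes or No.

A fast-forward from eb1e23c to cc0620e is possible iff eb1e23c is an ancestor of cc0620e.
Ancestors of cc0620e: {cc0620e, ef4095d}.
eb1e23c is not among them, so fast-forward is not possible.

No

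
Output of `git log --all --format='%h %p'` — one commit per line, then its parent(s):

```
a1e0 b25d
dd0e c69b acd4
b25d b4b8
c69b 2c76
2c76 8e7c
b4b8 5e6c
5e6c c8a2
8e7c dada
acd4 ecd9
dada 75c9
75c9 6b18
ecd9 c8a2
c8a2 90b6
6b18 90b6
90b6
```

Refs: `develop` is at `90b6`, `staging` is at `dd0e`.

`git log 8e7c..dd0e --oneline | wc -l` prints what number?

Reachable from dd0e: {2c76, 6b18, 75c9, 8e7c, 90b6, acd4, c69b, c8a2, dada, dd0e, ecd9}.
Reachable from 8e7c: {6b18, 75c9, 8e7c, 90b6, dada}.
In dd0e's history but not 8e7c's: {2c76, acd4, c69b, c8a2, dd0e, ecd9} — 6 commits.

6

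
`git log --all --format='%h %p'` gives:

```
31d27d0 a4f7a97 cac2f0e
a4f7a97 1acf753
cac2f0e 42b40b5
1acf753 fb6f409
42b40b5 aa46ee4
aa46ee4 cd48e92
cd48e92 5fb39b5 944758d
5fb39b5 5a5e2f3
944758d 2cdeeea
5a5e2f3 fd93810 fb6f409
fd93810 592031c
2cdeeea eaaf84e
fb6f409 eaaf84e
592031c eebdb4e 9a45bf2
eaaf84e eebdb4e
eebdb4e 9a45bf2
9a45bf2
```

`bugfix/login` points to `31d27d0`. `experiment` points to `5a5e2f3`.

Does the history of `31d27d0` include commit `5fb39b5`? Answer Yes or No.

Ancestors of 31d27d0 (commits reachable by following parents): {1acf753, 2cdeeea, 31d27d0, 42b40b5, 592031c, 5a5e2f3, 5fb39b5, 944758d, 9a45bf2, a4f7a97, aa46ee4, cac2f0e, cd48e92, eaaf84e, eebdb4e, fb6f409, fd93810}.
5fb39b5 is in that set, so it is an ancestor of 31d27d0.

Yes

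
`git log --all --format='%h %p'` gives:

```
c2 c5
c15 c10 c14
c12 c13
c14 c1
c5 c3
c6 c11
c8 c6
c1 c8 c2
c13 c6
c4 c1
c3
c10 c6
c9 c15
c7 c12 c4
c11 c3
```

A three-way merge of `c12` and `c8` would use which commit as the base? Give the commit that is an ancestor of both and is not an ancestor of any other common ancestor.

c6

Ancestors of c12: {c11, c12, c13, c3, c6}.
Ancestors of c8: {c11, c3, c6, c8}.
Common ancestors: {c11, c3, c6}.
Among these, c6 is not an ancestor of any other common ancestor — it is the merge base.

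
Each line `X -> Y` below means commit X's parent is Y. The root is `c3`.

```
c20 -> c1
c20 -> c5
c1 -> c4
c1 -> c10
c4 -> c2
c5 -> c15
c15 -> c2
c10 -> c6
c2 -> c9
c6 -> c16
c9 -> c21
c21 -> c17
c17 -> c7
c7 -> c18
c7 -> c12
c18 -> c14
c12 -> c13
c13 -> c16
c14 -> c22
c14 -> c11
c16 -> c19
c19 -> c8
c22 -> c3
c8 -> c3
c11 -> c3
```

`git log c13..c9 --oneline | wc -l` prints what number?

Reachable from c9: {c11, c12, c13, c14, c16, c17, c18, c19, c21, c22, c3, c7, c8, c9}.
Reachable from c13: {c13, c16, c19, c3, c8}.
In c9's history but not c13's: {c11, c12, c14, c17, c18, c21, c22, c7, c9} — 9 commits.

9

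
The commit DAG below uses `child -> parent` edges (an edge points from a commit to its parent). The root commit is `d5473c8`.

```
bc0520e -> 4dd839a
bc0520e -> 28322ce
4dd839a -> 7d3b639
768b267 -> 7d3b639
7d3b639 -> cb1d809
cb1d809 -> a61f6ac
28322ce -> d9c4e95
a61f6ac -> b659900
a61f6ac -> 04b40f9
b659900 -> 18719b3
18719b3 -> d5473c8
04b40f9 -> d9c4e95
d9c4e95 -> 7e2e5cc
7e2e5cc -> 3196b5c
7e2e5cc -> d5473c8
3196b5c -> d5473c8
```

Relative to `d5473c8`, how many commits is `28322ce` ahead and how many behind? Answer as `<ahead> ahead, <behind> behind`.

4 ahead, 0 behind

Reachable from 28322ce: {28322ce, 3196b5c, 7e2e5cc, d5473c8, d9c4e95}.
Reachable from d5473c8: {d5473c8}.
Only in 28322ce's history (ahead): {28322ce, 3196b5c, 7e2e5cc, d9c4e95} — 4.
Only in d5473c8's history (behind): {} — 0.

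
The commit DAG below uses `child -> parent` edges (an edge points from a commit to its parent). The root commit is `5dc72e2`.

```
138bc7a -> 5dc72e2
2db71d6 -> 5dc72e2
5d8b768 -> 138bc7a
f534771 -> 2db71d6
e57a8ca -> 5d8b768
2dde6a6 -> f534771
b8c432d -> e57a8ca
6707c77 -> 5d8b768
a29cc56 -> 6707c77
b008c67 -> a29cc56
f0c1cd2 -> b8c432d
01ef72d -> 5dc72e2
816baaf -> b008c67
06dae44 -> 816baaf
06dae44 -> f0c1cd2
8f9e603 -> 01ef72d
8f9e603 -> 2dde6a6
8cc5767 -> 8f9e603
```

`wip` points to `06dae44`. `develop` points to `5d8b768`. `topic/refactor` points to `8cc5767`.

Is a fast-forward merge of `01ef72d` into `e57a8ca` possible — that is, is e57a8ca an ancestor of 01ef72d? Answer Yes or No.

No

A fast-forward from e57a8ca to 01ef72d is possible iff e57a8ca is an ancestor of 01ef72d.
Ancestors of 01ef72d: {01ef72d, 5dc72e2}.
e57a8ca is not among them, so fast-forward is not possible.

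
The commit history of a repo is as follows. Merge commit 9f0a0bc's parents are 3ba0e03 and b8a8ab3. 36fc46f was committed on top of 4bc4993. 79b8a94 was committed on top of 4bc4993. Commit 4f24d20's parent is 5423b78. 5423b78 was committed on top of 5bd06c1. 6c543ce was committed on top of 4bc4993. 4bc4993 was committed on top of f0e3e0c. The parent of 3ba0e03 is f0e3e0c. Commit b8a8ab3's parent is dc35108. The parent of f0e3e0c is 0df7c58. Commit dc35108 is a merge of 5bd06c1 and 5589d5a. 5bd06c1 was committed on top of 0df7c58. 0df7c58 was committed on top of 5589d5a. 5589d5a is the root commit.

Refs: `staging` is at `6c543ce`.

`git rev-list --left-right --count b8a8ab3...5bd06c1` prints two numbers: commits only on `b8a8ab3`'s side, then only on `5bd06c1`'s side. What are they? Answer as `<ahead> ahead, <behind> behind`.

2 ahead, 0 behind

Reachable from b8a8ab3: {0df7c58, 5589d5a, 5bd06c1, b8a8ab3, dc35108}.
Reachable from 5bd06c1: {0df7c58, 5589d5a, 5bd06c1}.
Only in b8a8ab3's history (ahead): {b8a8ab3, dc35108} — 2.
Only in 5bd06c1's history (behind): {} — 0.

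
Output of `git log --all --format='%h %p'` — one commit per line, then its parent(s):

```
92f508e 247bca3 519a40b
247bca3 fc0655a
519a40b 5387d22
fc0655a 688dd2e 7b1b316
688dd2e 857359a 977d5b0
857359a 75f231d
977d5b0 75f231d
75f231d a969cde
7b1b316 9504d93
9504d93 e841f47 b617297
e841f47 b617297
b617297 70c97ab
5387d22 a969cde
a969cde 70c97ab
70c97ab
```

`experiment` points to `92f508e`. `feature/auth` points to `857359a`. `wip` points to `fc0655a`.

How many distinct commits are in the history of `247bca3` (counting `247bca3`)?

Walking parent pointers from 247bca3: reachable set = {247bca3, 688dd2e, 70c97ab, 75f231d, 7b1b316, 857359a, 9504d93, 977d5b0, a969cde, b617297, e841f47, fc0655a}.
That is 12 commits.

12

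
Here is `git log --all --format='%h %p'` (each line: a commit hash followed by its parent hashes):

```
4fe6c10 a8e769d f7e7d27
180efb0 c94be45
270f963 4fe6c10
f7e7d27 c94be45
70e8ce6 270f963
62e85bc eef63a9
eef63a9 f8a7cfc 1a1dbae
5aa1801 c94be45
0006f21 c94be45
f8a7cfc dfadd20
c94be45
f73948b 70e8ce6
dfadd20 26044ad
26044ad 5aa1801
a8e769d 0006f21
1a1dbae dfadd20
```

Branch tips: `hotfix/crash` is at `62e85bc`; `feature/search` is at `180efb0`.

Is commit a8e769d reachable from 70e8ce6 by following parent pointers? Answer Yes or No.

Ancestors of 70e8ce6 (commits reachable by following parents): {0006f21, 270f963, 4fe6c10, 70e8ce6, a8e769d, c94be45, f7e7d27}.
a8e769d is in that set, so it is an ancestor of 70e8ce6.

Yes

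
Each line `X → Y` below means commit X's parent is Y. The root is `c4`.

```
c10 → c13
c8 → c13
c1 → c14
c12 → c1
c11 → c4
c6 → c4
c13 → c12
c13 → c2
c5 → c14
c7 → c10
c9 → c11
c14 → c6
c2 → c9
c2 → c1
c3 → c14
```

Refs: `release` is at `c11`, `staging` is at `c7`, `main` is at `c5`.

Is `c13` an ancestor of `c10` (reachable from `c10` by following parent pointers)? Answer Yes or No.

Yes

Ancestors of c10 (commits reachable by following parents): {c1, c10, c11, c12, c13, c14, c2, c4, c6, c9}.
c13 is in that set, so it is an ancestor of c10.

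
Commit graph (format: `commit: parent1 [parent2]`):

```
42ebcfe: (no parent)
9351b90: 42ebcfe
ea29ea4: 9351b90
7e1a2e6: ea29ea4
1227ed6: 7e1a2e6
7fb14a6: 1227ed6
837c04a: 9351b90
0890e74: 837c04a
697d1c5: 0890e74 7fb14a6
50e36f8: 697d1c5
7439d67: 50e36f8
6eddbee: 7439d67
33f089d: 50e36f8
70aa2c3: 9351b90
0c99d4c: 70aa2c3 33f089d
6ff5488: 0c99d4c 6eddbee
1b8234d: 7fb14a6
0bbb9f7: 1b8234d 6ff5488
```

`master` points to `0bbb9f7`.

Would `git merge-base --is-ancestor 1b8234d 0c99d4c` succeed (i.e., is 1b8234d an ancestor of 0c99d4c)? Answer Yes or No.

Ancestors of 0c99d4c: {0890e74, 0c99d4c, 1227ed6, 33f089d, 42ebcfe, 50e36f8, 697d1c5, 70aa2c3, 7e1a2e6, 7fb14a6, 837c04a, 9351b90, ea29ea4}.
1b8234d is not in that set, so it is not an ancestor of 0c99d4c.

No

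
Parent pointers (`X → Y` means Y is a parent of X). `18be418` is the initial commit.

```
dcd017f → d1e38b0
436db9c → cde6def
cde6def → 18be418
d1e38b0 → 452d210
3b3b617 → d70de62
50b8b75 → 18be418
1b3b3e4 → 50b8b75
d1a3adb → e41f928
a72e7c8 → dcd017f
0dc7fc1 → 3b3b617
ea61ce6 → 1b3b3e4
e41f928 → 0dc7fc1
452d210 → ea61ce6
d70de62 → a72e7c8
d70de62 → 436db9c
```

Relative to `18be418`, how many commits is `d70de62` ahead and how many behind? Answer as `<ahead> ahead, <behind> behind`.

Reachable from d70de62: {18be418, 1b3b3e4, 436db9c, 452d210, 50b8b75, a72e7c8, cde6def, d1e38b0, d70de62, dcd017f, ea61ce6}.
Reachable from 18be418: {18be418}.
Only in d70de62's history (ahead): {1b3b3e4, 436db9c, 452d210, 50b8b75, a72e7c8, cde6def, d1e38b0, d70de62, dcd017f, ea61ce6} — 10.
Only in 18be418's history (behind): {} — 0.

10 ahead, 0 behind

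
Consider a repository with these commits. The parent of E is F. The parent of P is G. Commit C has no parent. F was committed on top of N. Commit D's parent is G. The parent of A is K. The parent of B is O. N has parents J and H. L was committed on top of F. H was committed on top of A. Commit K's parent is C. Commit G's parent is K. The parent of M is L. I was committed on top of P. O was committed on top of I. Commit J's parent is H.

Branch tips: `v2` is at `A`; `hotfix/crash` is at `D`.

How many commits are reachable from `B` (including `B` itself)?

Walking parent pointers from B: reachable set = {B, C, G, I, K, O, P}.
That is 7 commits.

7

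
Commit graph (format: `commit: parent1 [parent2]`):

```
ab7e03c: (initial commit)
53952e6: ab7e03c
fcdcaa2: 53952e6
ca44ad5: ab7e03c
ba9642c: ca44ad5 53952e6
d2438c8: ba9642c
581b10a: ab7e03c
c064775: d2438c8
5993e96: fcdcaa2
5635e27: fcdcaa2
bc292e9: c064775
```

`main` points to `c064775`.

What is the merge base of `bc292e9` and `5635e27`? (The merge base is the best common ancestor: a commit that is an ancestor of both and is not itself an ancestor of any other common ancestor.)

Ancestors of bc292e9: {53952e6, ab7e03c, ba9642c, bc292e9, c064775, ca44ad5, d2438c8}.
Ancestors of 5635e27: {53952e6, 5635e27, ab7e03c, fcdcaa2}.
Common ancestors: {53952e6, ab7e03c}.
Among these, 53952e6 is not an ancestor of any other common ancestor — it is the merge base.

53952e6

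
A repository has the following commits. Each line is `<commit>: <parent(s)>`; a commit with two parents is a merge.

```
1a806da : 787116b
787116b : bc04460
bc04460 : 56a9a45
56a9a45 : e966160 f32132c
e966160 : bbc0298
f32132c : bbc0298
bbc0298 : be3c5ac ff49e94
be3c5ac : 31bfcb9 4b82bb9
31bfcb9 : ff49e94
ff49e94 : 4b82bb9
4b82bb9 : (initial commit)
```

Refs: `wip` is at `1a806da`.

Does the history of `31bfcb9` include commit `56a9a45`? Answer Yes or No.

Ancestors of 31bfcb9: {31bfcb9, 4b82bb9, ff49e94}.
56a9a45 is not in that set, so it is not an ancestor of 31bfcb9.

No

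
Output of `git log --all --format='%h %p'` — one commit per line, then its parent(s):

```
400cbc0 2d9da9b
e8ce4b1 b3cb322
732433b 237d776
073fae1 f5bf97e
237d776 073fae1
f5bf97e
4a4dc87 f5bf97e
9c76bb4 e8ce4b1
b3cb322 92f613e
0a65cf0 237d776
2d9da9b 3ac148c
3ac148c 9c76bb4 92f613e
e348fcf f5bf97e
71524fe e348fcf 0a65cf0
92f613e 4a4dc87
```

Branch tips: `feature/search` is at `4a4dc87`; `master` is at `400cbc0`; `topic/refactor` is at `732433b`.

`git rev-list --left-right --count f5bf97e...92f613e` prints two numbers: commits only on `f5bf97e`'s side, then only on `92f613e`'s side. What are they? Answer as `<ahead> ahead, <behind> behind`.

Reachable from f5bf97e: {f5bf97e}.
Reachable from 92f613e: {4a4dc87, 92f613e, f5bf97e}.
Only in f5bf97e's history (ahead): {} — 0.
Only in 92f613e's history (behind): {4a4dc87, 92f613e} — 2.

0 ahead, 2 behind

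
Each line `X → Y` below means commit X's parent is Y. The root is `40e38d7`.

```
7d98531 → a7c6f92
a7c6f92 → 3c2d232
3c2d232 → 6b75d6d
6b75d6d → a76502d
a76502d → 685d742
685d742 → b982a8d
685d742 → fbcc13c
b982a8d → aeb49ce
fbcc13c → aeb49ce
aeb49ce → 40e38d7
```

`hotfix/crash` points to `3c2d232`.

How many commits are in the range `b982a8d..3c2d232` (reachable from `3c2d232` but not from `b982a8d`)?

Reachable from 3c2d232: {3c2d232, 40e38d7, 685d742, 6b75d6d, a76502d, aeb49ce, b982a8d, fbcc13c}.
Reachable from b982a8d: {40e38d7, aeb49ce, b982a8d}.
In 3c2d232's history but not b982a8d's: {3c2d232, 685d742, 6b75d6d, a76502d, fbcc13c} — 5 commits.

5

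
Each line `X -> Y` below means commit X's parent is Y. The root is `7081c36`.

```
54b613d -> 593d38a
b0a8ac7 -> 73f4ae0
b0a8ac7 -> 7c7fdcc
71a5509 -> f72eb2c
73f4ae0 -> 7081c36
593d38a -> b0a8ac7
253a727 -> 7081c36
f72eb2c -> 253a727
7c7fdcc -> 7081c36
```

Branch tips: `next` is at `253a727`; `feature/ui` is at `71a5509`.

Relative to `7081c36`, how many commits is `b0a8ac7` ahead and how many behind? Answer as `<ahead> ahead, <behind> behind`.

3 ahead, 0 behind

Reachable from b0a8ac7: {7081c36, 73f4ae0, 7c7fdcc, b0a8ac7}.
Reachable from 7081c36: {7081c36}.
Only in b0a8ac7's history (ahead): {73f4ae0, 7c7fdcc, b0a8ac7} — 3.
Only in 7081c36's history (behind): {} — 0.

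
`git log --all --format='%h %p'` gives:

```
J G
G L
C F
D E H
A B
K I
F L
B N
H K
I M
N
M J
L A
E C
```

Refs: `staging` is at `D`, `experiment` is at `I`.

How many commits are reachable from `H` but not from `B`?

8

Reachable from H: {A, B, G, H, I, J, K, L, M, N}.
Reachable from B: {B, N}.
In H's history but not B's: {A, G, H, I, J, K, L, M} — 8 commits.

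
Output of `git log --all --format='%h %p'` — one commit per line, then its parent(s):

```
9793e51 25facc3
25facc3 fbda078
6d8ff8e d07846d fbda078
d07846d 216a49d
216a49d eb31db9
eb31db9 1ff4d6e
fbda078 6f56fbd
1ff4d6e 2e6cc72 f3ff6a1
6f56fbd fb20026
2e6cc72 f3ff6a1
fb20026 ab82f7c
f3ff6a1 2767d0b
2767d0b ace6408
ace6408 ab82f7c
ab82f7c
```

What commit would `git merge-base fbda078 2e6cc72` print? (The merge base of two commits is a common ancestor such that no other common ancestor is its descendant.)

Ancestors of fbda078: {6f56fbd, ab82f7c, fb20026, fbda078}.
Ancestors of 2e6cc72: {2767d0b, 2e6cc72, ab82f7c, ace6408, f3ff6a1}.
Common ancestors: {ab82f7c}.
The only common ancestor is ab82f7c, so it is the merge base.

ab82f7c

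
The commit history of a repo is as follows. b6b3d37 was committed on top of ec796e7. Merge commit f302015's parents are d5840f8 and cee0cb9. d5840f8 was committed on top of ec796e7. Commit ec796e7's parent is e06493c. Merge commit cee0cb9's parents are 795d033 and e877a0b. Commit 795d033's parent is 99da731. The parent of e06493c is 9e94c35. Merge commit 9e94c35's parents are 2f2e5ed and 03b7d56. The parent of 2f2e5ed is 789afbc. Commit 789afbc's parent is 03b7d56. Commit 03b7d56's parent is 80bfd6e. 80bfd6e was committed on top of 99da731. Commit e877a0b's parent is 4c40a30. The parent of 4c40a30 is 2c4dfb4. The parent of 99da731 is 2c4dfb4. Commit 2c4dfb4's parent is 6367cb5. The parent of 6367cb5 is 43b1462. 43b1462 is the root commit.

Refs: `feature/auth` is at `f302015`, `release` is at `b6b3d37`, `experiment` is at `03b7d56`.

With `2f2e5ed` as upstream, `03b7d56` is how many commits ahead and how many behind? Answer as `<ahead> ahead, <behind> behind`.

Reachable from 03b7d56: {03b7d56, 2c4dfb4, 43b1462, 6367cb5, 80bfd6e, 99da731}.
Reachable from 2f2e5ed: {03b7d56, 2c4dfb4, 2f2e5ed, 43b1462, 6367cb5, 789afbc, 80bfd6e, 99da731}.
Only in 03b7d56's history (ahead): {} — 0.
Only in 2f2e5ed's history (behind): {2f2e5ed, 789afbc} — 2.

0 ahead, 2 behind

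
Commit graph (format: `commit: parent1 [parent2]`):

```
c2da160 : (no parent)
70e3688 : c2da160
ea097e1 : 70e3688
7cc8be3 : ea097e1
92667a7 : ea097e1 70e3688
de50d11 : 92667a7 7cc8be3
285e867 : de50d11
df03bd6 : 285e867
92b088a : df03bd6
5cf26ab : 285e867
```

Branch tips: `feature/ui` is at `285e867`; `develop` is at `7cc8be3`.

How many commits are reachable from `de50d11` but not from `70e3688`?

Reachable from de50d11: {70e3688, 7cc8be3, 92667a7, c2da160, de50d11, ea097e1}.
Reachable from 70e3688: {70e3688, c2da160}.
In de50d11's history but not 70e3688's: {7cc8be3, 92667a7, de50d11, ea097e1} — 4 commits.

4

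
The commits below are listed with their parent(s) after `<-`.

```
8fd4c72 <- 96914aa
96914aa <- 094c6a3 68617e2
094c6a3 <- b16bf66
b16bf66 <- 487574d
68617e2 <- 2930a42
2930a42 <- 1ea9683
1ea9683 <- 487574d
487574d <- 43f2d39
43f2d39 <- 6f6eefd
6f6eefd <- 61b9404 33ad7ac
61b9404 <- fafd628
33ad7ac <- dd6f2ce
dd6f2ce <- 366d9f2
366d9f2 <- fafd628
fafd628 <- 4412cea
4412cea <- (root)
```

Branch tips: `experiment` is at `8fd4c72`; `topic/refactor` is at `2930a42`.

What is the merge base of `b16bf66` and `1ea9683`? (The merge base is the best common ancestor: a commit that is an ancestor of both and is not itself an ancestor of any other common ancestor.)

Ancestors of b16bf66: {33ad7ac, 366d9f2, 43f2d39, 4412cea, 487574d, 61b9404, 6f6eefd, b16bf66, dd6f2ce, fafd628}.
Ancestors of 1ea9683: {1ea9683, 33ad7ac, 366d9f2, 43f2d39, 4412cea, 487574d, 61b9404, 6f6eefd, dd6f2ce, fafd628}.
Common ancestors: {33ad7ac, 366d9f2, 43f2d39, 4412cea, 487574d, 61b9404, 6f6eefd, dd6f2ce, fafd628}.
Among these, 487574d is not an ancestor of any other common ancestor — it is the merge base.

487574d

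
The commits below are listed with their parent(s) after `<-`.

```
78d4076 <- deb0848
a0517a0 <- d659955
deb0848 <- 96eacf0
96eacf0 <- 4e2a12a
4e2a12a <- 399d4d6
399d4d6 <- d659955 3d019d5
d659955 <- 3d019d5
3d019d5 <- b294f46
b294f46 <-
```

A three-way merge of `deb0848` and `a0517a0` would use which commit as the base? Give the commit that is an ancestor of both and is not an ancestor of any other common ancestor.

d659955

Ancestors of deb0848: {399d4d6, 3d019d5, 4e2a12a, 96eacf0, b294f46, d659955, deb0848}.
Ancestors of a0517a0: {3d019d5, a0517a0, b294f46, d659955}.
Common ancestors: {3d019d5, b294f46, d659955}.
Among these, d659955 is not an ancestor of any other common ancestor — it is the merge base.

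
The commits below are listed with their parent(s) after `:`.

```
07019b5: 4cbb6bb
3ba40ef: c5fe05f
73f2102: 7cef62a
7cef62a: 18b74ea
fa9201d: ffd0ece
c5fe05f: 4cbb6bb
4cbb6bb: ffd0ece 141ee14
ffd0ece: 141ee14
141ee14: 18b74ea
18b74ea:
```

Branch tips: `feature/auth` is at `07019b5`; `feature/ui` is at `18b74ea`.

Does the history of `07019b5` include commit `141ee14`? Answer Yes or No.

Ancestors of 07019b5 (commits reachable by following parents): {07019b5, 141ee14, 18b74ea, 4cbb6bb, ffd0ece}.
141ee14 is in that set, so it is an ancestor of 07019b5.

Yes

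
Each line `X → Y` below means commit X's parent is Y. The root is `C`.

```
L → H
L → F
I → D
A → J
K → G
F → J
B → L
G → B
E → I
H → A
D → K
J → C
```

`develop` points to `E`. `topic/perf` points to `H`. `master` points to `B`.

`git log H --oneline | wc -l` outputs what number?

4

Walking parent pointers from H: reachable set = {A, C, H, J}.
That is 4 commits.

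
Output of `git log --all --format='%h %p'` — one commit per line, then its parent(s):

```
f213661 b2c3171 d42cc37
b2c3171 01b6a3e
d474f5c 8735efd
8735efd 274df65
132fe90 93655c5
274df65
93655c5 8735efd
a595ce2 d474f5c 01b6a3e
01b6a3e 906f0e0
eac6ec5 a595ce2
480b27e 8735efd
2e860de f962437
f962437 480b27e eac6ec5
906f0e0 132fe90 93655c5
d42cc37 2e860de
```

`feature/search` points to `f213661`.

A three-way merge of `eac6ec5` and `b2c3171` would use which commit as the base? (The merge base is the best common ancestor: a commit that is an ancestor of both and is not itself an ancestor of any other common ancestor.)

01b6a3e

Ancestors of eac6ec5: {01b6a3e, 132fe90, 274df65, 8735efd, 906f0e0, 93655c5, a595ce2, d474f5c, eac6ec5}.
Ancestors of b2c3171: {01b6a3e, 132fe90, 274df65, 8735efd, 906f0e0, 93655c5, b2c3171}.
Common ancestors: {01b6a3e, 132fe90, 274df65, 8735efd, 906f0e0, 93655c5}.
Among these, 01b6a3e is not an ancestor of any other common ancestor — it is the merge base.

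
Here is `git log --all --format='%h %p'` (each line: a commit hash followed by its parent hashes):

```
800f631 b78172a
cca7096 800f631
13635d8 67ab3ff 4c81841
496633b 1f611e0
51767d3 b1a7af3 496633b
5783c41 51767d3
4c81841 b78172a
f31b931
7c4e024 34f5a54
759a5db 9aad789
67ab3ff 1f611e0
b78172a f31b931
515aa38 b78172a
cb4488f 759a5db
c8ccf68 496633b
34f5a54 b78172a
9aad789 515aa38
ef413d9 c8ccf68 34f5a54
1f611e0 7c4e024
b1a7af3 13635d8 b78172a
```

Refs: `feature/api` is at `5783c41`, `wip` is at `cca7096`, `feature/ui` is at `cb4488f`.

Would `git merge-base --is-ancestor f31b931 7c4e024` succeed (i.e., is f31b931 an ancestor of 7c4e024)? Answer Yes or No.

Ancestors of 7c4e024 (commits reachable by following parents): {34f5a54, 7c4e024, b78172a, f31b931}.
f31b931 is in that set, so it is an ancestor of 7c4e024.

Yes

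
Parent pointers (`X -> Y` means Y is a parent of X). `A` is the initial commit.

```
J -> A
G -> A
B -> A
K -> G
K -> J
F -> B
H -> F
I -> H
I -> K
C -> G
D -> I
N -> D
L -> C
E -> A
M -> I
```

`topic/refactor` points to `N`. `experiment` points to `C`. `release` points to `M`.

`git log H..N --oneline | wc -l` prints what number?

Reachable from N: {A, B, D, F, G, H, I, J, K, N}.
Reachable from H: {A, B, F, H}.
In N's history but not H's: {D, G, I, J, K, N} — 6 commits.

6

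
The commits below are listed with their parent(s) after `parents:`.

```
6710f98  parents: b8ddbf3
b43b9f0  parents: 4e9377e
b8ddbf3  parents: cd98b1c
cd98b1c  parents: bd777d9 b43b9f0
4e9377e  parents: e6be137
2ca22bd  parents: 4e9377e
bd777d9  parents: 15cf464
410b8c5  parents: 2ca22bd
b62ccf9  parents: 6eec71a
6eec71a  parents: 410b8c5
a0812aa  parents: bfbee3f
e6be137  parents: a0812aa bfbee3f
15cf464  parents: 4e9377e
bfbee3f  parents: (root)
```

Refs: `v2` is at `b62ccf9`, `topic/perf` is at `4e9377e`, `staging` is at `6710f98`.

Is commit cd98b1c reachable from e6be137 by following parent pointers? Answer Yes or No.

No

Ancestors of e6be137: {a0812aa, bfbee3f, e6be137}.
cd98b1c is not in that set, so it is not an ancestor of e6be137.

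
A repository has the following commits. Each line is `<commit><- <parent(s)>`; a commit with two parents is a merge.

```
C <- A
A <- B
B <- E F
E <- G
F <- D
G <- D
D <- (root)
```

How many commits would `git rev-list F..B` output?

Reachable from B: {B, D, E, F, G}.
Reachable from F: {D, F}.
In B's history but not F's: {B, E, G} — 3 commits.

3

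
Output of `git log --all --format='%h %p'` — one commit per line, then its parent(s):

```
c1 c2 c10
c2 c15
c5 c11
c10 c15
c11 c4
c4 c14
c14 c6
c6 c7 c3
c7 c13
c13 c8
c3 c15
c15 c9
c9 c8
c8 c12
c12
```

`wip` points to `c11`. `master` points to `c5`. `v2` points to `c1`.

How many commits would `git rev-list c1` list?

7

Walking parent pointers from c1: reachable set = {c1, c10, c12, c15, c2, c8, c9}.
That is 7 commits.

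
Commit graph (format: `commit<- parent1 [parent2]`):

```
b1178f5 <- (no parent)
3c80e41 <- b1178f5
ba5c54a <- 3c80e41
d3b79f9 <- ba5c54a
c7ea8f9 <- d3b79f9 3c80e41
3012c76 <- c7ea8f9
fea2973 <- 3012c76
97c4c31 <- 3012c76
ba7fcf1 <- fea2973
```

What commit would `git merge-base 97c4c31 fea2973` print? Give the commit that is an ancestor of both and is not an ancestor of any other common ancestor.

3012c76

Ancestors of 97c4c31: {3012c76, 3c80e41, 97c4c31, b1178f5, ba5c54a, c7ea8f9, d3b79f9}.
Ancestors of fea2973: {3012c76, 3c80e41, b1178f5, ba5c54a, c7ea8f9, d3b79f9, fea2973}.
Common ancestors: {3012c76, 3c80e41, b1178f5, ba5c54a, c7ea8f9, d3b79f9}.
Among these, 3012c76 is not an ancestor of any other common ancestor — it is the merge base.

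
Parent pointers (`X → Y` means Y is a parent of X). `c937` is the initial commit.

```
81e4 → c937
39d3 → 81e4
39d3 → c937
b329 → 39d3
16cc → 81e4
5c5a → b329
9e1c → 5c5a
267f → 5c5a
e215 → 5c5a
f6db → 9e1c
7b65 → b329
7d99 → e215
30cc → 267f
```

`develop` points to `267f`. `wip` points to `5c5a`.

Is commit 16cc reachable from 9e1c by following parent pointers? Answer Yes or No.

No

Ancestors of 9e1c: {39d3, 5c5a, 81e4, 9e1c, b329, c937}.
16cc is not in that set, so it is not an ancestor of 9e1c.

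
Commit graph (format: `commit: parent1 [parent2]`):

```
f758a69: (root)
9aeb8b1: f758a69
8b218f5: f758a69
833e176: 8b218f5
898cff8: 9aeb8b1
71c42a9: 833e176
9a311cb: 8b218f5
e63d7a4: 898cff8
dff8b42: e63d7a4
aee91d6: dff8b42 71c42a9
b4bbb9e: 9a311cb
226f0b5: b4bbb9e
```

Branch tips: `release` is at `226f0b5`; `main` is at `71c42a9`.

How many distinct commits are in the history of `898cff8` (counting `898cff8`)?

Walking parent pointers from 898cff8: reachable set = {898cff8, 9aeb8b1, f758a69}.
That is 3 commits.

3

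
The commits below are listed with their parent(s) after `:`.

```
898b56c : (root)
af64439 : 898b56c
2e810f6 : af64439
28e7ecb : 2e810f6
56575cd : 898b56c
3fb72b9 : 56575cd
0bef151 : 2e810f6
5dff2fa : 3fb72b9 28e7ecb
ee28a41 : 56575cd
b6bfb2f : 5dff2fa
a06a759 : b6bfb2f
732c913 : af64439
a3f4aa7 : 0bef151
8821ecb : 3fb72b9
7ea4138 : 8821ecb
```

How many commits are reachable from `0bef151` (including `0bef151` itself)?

4

Walking parent pointers from 0bef151: reachable set = {0bef151, 2e810f6, 898b56c, af64439}.
That is 4 commits.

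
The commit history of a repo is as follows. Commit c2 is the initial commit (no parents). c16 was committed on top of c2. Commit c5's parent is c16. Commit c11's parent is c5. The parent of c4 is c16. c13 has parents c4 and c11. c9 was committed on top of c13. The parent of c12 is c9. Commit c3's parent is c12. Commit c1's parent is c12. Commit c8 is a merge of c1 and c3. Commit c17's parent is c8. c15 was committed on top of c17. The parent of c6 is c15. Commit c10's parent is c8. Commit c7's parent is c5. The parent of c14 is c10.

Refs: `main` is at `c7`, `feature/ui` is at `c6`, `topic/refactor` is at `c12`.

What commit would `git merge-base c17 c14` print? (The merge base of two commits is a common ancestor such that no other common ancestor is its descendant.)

c8

Ancestors of c17: {c1, c11, c12, c13, c16, c17, c2, c3, c4, c5, c8, c9}.
Ancestors of c14: {c1, c10, c11, c12, c13, c14, c16, c2, c3, c4, c5, c8, c9}.
Common ancestors: {c1, c11, c12, c13, c16, c2, c3, c4, c5, c8, c9}.
Among these, c8 is not an ancestor of any other common ancestor — it is the merge base.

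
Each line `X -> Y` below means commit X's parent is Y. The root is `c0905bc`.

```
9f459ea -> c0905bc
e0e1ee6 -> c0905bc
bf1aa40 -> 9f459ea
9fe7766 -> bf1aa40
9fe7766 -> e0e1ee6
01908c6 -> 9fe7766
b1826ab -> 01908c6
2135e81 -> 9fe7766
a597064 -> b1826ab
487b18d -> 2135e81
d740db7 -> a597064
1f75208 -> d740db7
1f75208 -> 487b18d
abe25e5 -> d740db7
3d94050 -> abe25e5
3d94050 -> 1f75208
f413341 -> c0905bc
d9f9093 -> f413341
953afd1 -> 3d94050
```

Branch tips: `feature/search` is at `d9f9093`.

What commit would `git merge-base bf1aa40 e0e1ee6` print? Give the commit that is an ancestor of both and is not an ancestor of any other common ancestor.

Ancestors of bf1aa40: {9f459ea, bf1aa40, c0905bc}.
Ancestors of e0e1ee6: {c0905bc, e0e1ee6}.
Common ancestors: {c0905bc}.
The only common ancestor is c0905bc, so it is the merge base.

c0905bc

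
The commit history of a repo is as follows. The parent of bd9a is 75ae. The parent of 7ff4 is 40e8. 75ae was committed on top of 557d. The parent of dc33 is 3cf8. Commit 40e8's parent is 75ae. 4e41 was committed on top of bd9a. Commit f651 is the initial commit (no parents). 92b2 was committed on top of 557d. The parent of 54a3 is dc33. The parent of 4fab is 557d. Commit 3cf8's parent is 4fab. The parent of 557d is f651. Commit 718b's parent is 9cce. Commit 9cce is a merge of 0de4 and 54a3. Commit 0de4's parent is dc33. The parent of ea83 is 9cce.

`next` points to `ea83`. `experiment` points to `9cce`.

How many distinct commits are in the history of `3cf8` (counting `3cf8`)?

4

Walking parent pointers from 3cf8: reachable set = {3cf8, 4fab, 557d, f651}.
That is 4 commits.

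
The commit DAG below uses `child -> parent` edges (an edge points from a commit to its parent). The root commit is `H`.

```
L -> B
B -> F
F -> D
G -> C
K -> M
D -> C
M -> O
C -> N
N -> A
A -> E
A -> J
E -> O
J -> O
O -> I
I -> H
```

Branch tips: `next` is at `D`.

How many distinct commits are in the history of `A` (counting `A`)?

6

Walking parent pointers from A: reachable set = {A, E, H, I, J, O}.
That is 6 commits.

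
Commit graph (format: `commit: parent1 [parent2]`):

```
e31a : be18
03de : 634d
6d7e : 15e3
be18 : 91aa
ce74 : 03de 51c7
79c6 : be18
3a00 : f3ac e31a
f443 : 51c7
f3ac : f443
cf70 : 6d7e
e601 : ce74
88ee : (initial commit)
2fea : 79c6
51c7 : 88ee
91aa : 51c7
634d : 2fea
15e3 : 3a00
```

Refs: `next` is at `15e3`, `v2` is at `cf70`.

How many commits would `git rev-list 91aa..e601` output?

Reachable from e601: {03de, 2fea, 51c7, 634d, 79c6, 88ee, 91aa, be18, ce74, e601}.
Reachable from 91aa: {51c7, 88ee, 91aa}.
In e601's history but not 91aa's: {03de, 2fea, 634d, 79c6, be18, ce74, e601} — 7 commits.

7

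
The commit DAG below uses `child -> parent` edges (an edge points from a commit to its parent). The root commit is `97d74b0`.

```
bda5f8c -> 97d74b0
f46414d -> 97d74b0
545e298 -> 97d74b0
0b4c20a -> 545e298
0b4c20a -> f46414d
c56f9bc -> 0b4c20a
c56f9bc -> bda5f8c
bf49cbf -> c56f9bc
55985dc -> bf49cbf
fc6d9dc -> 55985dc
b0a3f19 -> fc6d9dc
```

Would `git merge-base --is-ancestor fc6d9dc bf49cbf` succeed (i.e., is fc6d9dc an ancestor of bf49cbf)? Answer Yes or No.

No

Ancestors of bf49cbf: {0b4c20a, 545e298, 97d74b0, bda5f8c, bf49cbf, c56f9bc, f46414d}.
fc6d9dc is not in that set, so it is not an ancestor of bf49cbf.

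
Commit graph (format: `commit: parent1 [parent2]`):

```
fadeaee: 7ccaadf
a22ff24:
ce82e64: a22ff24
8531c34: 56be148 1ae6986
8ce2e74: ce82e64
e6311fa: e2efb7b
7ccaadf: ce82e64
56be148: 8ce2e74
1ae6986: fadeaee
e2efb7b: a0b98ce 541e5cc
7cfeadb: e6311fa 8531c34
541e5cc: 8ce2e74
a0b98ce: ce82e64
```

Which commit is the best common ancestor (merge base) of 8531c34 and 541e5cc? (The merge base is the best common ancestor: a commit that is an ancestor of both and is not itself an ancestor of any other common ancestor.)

Ancestors of 8531c34: {1ae6986, 56be148, 7ccaadf, 8531c34, 8ce2e74, a22ff24, ce82e64, fadeaee}.
Ancestors of 541e5cc: {541e5cc, 8ce2e74, a22ff24, ce82e64}.
Common ancestors: {8ce2e74, a22ff24, ce82e64}.
Among these, 8ce2e74 is not an ancestor of any other common ancestor — it is the merge base.

8ce2e74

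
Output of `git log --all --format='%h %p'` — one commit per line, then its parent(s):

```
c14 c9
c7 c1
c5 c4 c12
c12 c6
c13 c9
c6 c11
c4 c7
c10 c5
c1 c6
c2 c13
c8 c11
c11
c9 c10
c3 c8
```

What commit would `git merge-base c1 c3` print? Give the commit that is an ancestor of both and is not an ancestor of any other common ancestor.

Ancestors of c1: {c1, c11, c6}.
Ancestors of c3: {c11, c3, c8}.
Common ancestors: {c11}.
The only common ancestor is c11, so it is the merge base.

c11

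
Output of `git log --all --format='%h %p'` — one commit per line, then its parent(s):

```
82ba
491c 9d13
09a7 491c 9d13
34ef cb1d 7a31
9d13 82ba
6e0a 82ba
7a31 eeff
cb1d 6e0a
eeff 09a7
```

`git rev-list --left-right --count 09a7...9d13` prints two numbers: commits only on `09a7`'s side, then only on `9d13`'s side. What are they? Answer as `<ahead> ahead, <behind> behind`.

2 ahead, 0 behind

Reachable from 09a7: {09a7, 491c, 82ba, 9d13}.
Reachable from 9d13: {82ba, 9d13}.
Only in 09a7's history (ahead): {09a7, 491c} — 2.
Only in 9d13's history (behind): {} — 0.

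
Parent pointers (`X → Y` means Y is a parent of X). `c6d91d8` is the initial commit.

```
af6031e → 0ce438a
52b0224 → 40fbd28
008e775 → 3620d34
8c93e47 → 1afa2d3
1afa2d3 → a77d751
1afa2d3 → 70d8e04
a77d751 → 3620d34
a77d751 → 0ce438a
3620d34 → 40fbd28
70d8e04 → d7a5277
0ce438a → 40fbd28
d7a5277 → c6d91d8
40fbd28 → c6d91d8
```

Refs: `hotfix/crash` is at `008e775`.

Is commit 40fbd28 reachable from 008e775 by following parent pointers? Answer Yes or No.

Ancestors of 008e775 (commits reachable by following parents): {008e775, 3620d34, 40fbd28, c6d91d8}.
40fbd28 is in that set, so it is an ancestor of 008e775.

Yes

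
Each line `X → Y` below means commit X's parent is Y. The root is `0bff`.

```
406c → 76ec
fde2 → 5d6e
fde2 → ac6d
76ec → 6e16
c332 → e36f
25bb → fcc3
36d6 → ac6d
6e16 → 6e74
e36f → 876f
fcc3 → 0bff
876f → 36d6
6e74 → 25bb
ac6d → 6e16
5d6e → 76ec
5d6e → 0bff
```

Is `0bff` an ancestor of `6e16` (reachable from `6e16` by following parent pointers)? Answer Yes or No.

Yes

Ancestors of 6e16 (commits reachable by following parents): {0bff, 25bb, 6e16, 6e74, fcc3}.
0bff is in that set, so it is an ancestor of 6e16.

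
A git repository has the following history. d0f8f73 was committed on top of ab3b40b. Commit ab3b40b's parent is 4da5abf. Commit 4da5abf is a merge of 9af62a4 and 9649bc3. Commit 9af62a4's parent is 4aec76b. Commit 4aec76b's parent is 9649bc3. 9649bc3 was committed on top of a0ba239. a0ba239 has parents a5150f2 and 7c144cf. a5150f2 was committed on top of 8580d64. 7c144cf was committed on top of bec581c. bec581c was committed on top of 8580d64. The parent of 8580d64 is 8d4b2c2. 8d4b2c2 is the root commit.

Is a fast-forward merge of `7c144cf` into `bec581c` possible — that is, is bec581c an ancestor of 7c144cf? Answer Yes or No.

A fast-forward from bec581c to 7c144cf is possible iff bec581c is an ancestor of 7c144cf.
Ancestors of 7c144cf: {7c144cf, 8580d64, 8d4b2c2, bec581c}.
bec581c is among them, so fast-forward is possible.

Yes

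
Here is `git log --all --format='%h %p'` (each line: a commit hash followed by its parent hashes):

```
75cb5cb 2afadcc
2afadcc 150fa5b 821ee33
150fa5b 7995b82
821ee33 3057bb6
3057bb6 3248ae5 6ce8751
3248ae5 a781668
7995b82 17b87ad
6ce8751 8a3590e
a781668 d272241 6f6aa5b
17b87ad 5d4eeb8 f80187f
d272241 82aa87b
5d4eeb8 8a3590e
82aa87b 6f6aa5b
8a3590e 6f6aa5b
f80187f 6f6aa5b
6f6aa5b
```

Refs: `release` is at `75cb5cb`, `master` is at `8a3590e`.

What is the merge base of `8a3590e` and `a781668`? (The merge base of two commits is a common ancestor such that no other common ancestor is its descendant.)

Ancestors of 8a3590e: {6f6aa5b, 8a3590e}.
Ancestors of a781668: {6f6aa5b, 82aa87b, a781668, d272241}.
Common ancestors: {6f6aa5b}.
The only common ancestor is 6f6aa5b, so it is the merge base.

6f6aa5b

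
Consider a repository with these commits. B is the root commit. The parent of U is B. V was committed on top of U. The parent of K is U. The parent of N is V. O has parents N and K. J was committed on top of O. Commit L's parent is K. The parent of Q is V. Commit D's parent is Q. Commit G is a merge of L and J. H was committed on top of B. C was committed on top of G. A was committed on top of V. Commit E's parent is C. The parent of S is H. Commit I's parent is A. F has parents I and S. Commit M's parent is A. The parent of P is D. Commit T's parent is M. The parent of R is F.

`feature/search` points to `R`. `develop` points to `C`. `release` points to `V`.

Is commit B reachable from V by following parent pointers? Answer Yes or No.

Ancestors of V (commits reachable by following parents): {B, U, V}.
B is in that set, so it is an ancestor of V.

Yes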